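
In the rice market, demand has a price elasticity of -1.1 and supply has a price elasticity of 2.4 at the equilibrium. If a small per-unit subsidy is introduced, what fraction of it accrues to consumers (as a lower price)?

For a small subsidy around the equilibrium, the benefit split depends on the relative slopes, which at a point are proportional to the elasticities.
Buyer share = εs/(εs + |εd|) = 2.4/(2.4 + 1.1) = 24/35; seller share = |εd|/(εs + |εd|) = 11/35.

Consumer share = 24/35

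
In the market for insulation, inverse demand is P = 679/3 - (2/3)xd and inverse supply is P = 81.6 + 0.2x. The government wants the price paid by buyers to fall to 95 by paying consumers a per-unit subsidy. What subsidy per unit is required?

Required subsidy s = 26 per unit

At a buyer price of 95, quantity demanded is 339.5 − 1.5·95 = 197.
Sellers supply 197 only when they receive Ps = 81.6 + 0.2·197 = 121.
s = Ps − Pb = 121 − 95 = 26.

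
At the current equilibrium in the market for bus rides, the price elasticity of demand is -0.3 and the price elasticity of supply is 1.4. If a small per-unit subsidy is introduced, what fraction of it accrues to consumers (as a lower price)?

Consumer share = 14/17

For a small subsidy around the equilibrium, the benefit split depends on the relative slopes, which at a point are proportional to the elasticities.
Buyer share = εs/(εs + |εd|) = 1.4/(1.4 + 0.3) = 14/17; seller share = |εd|/(εs + |εd|) = 3/17.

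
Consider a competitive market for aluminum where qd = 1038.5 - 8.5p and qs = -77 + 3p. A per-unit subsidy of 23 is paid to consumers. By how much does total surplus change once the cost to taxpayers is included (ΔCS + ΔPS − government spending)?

Pre-subsidy: 1038.5 - 8.5p = -77 + 3p gives p* = 97, q* = 214.
With the rebate, buyers effectively pay pb = ps − 23, where ps is the price sellers receive.
Demand in terms of ps becomes qd = 1038.5 − 8.5(ps − 23) = 1234 - 8.5ps. Setting this equal to supply: 1234 - 8.5ps = -77 + 3ps, so ps = 114.
Buyers pay pb = 114 − 23 = 91; q' = -77 + 3·114 = 265.
ΔCS = ½(214 + 265)(97 − 91) = 1437; ΔPS = ½(214 + 265)(114 − 97) = 4071.5.
Government spending = 23 × 265 = 6095.
Net change = 1437 + 4071.5 − 6095 = -586.5. The loss equals the DWL triangle ½·23·51.

Net change in total surplus = -586.5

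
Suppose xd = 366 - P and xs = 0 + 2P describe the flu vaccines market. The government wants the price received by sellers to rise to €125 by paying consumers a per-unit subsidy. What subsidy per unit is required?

Required subsidy s = €9 per unit

At a seller price of 125, quantity supplied is 0 + 2·125 = 250.
Buyers absorb 250 only when they pay Pb with 366 − 1·Pb = 250, i.e. Pb = 116.
s = Ps − Pb = 125 − 116 = 9.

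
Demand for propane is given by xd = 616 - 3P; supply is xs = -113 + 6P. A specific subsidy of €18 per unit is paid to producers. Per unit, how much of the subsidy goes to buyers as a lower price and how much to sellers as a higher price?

Buyers gain €12 per unit; sellers gain €6 per unit

Pre-subsidy: 616 - 3P = -113 + 6P gives P* = 81, x* = 373.
With the subsidy, sellers receive Ps = Pb + 18 for each unit, where Pb is the price buyers pay.
Supply in terms of Pb becomes xs = -113 + 6(Pb + 18) = -5 + 6Pb. Setting this equal to demand: 616 - 3Pb = -5 + 6Pb, so Pb = 69.
Sellers receive Ps = 69 + 18 = 87; x' = 616 − 3·69 = 409.
Buyers' price falls by P* − Pb = 81 − 69 = 12; sellers' price rises by Ps − P* = 87 − 81 = 6.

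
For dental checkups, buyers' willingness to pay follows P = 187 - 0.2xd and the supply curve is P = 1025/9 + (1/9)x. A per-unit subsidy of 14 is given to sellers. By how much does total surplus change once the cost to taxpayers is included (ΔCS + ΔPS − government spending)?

Net change in total surplus = -315

Pre-subsidy: 187 - 0.2x = 1025/9 + (1/9)x gives x* = 235 and P* = 140.
With the subsidy, sellers receive Ps = Pb + 14 for each unit, where Pb is the price buyers pay.
On the curves, Pb = 187 - 0.2x and Ps = 1025/9 + (1/9)x; the wedge Ps − Pb = 14 gives 1025/9 + (1/9)x − (187 - 0.2x) = 14, so x' = 280.
Then Pb = 187 − 0.2·280 = 131 and Ps = 1025/9 + (1/9)·280 = 145.
ΔCS = ½(235 + 280)(140 − 131) = 2317.5; ΔPS = ½(235 + 280)(145 − 140) = 1287.5.
Government spending = 14 × 280 = 3920.
Net change = 2317.5 + 1287.5 − 3920 = -315. The loss equals the DWL triangle ½·14·45.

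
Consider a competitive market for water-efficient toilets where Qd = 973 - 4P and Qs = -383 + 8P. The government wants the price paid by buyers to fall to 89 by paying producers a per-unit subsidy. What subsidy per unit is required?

At a buyer price of 89, quantity demanded is 973 − 4·89 = 617.
Sellers supply 617 only when they receive Ps with -383 + 8·Ps = 617, i.e. Ps = 125.
s = Ps − Pb = 125 − 89 = 36.

Required subsidy s = 36 per unit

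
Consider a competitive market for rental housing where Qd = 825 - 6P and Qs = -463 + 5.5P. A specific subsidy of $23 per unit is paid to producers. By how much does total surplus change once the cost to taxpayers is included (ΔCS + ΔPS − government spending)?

Net change in total surplus = -$759

Pre-subsidy: 825 - 6P = -463 + 5.5P gives P* = 112, Q* = 153.
With the subsidy, sellers receive Ps = Pb + 23 for each unit, where Pb is the price buyers pay.
Supply in terms of Pb becomes Qs = -463 + 5.5(Pb + 23) = -336.5 + 5.5Pb. Setting this equal to demand: 825 - 6Pb = -336.5 + 5.5Pb, so Pb = 101.
Sellers receive Ps = 101 + 23 = 124; Q' = 825 − 6·101 = 219.
ΔCS = ½(153 + 219)(112 − 101) = 2046; ΔPS = ½(153 + 219)(124 − 112) = 2232.
Government spending = 23 × 219 = 5037.
Net change = 2046 + 2232 − 5037 = -759. The loss equals the DWL triangle ½·23·66.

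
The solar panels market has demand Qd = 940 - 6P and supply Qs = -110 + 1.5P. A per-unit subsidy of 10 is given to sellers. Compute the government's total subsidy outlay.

Government cost = 1120

Pre-subsidy: 940 - 6P = -110 + 1.5P gives P* = 140, Q* = 100.
With the subsidy, sellers receive Ps = Pb + 10 for each unit, where Pb is the price buyers pay.
Supply in terms of Pb becomes Qs = -110 + 1.5(Pb + 10) = -95 + 1.5Pb. Setting this equal to demand: 940 - 6Pb = -95 + 1.5Pb, so Pb = 138.
Sellers receive Ps = 138 + 10 = 148; Q' = 940 − 6·138 = 112.
Government outlay = subsidy × quantity = 10 × 112 = 1120.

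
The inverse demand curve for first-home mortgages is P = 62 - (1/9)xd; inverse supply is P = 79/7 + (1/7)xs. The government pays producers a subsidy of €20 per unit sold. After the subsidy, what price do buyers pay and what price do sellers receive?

Buyers pay €31.0625; sellers receive €51.0625

Pre-subsidy: 62 - (1/9)x = 79/7 + (1/7)x gives x* = 199.6875 and P* = 39.8125.
With the subsidy, sellers receive Ps = Pb + 20 for each unit, where Pb is the price buyers pay.
On the curves, Pb = 62 - (1/9)x and Ps = 79/7 + (1/7)x; the wedge Ps − Pb = 20 gives 79/7 + (1/7)x − (62 - (1/9)x) = 20, so x' = 278.4375.
Then Pb = 62 − (1/9)·278.4375 = 31.0625 and Ps = 79/7 + (1/7)·278.4375 = 51.0625.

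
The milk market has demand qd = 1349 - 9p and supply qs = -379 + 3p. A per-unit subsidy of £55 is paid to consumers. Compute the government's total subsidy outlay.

Pre-subsidy: 1349 - 9p = -379 + 3p gives p* = 144, q* = 53.
With the rebate, buyers effectively pay pb = ps − 55, where ps is the price sellers receive.
Demand in terms of ps becomes qd = 1349 − 9(ps − 55) = 1844 - 9ps. Setting this equal to supply: 1844 - 9ps = -379 + 3ps, so ps = 185.25.
Buyers pay pb = 185.25 − 55 = 130.25; q' = -379 + 3·185.25 = 176.75.
Government outlay = subsidy × quantity = 55 × 176.75 = 9721.25.

Government cost = £9721.25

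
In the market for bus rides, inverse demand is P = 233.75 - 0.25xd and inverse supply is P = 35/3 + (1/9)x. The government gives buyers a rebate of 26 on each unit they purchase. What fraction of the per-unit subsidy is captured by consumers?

Consumer share = 9/13

Pre-subsidy: 233.75 - 0.25x = 35/3 + (1/9)x gives x* = 615 and P* = 80.
With the rebate, buyers effectively pay Pb = Ps − 26, where Ps is the price sellers receive.
On the curves, Pb = 233.75 - 0.25x and Ps = 35/3 + (1/9)x; the wedge Ps − Pb = 26 gives 35/3 + (1/9)x − (233.75 - 0.25x) = 26, so x' = 687.
Then Pb = 233.75 − 0.25·687 = 62 and Ps = 35/3 + (1/9)·687 = 88.
Buyers' price falls by P* − Pb = 80 − 62 = 18; sellers' price rises by Ps − P* = 88 − 80 = 8.
So consumers capture 18/26 = 9/13 of each unit of subsidy.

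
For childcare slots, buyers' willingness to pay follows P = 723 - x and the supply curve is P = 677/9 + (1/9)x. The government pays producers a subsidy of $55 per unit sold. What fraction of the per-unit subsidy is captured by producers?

Pre-subsidy: 723 - x = 677/9 + (1/9)x gives x* = 583 and P* = 140.
With the subsidy, sellers receive Ps = Pb + 55 for each unit, where Pb is the price buyers pay.
On the curves, Pb = 723 - x and Ps = 677/9 + (1/9)x; the wedge Ps − Pb = 55 gives 677/9 + (1/9)x − (723 - x) = 55, so x' = 632.5.
Then Pb = 723 − 1·632.5 = 90.5 and Ps = 677/9 + (1/9)·632.5 = 145.5.
Buyers' price falls by P* − Pb = 140 − 90.5 = 49.5; sellers' price rises by Ps − P* = 145.5 − 140 = 5.5.
So producers capture 5.5/55 = 0.1 of each unit of subsidy.

Producer share = 0.1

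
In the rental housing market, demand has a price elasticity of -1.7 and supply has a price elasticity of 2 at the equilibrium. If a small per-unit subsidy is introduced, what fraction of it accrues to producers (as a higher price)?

Producer share = 17/37

For a small subsidy around the equilibrium, the benefit split depends on the relative slopes, which at a point are proportional to the elasticities.
Buyer share = εs/(εs + |εd|) = 2/(2 + 1.7) = 20/37; seller share = |εd|/(εs + |εd|) = 17/37.
So producers capture 17/37 of the subsidy.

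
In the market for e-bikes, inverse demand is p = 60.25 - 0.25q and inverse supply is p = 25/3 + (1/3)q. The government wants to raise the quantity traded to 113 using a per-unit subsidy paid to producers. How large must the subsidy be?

At q = 113, from the demand curve buyers pay pb = 60.25 − 0.25·113 = 32; from the supply curve sellers need ps = 25/3 + (1/3)·113 = 46.
The subsidy must fill the gap: s = ps − pb = 46 − 32 = 14.

Required subsidy s = 14 per unit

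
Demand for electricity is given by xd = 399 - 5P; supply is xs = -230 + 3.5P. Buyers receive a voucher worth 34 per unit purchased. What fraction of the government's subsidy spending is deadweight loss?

DWL / government spending = 35/99

Pre-subsidy: 399 - 5P = -230 + 3.5P gives P* = 74, x* = 29.
With the rebate, buyers effectively pay Pb = Ps − 34, where Ps is the price sellers receive.
Demand in terms of Ps becomes xd = 399 − 5(Ps − 34) = 569 - 5Ps. Setting this equal to supply: 569 - 5Ps = -230 + 3.5Ps, so Ps = 94.
Buyers pay Pb = 94 − 34 = 60; x' = -230 + 3.5·94 = 99.
ΔCS = ½(29 + 99)(74 − 60) = 896; ΔPS = ½(29 + 99)(94 − 74) = 1280.
Government spending = 34 × 99 = 3366.
DWL = ½ × 34 × (99 − 29) = 1190; fraction = 1190 / 3366 = 35/99.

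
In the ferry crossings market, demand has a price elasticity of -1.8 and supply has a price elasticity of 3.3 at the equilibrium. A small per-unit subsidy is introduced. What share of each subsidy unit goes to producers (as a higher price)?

Producer share = 6/17

For a small subsidy around the equilibrium, the benefit split depends on the relative slopes, which at a point are proportional to the elasticities.
Buyer share = εs/(εs + |εd|) = 3.3/(3.3 + 1.8) = 11/17; seller share = |εd|/(εs + |εd|) = 6/17.
So producers capture 6/17 of the subsidy.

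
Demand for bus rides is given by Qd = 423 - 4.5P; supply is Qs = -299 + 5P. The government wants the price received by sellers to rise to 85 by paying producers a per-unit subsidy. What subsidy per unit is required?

At a seller price of 85, quantity supplied is -299 + 5·85 = 126.
Buyers absorb 126 only when they pay Pb with 423 − 4.5·Pb = 126, i.e. Pb = 66.
s = Ps − Pb = 85 − 66 = 19.

Required subsidy s = 19 per unit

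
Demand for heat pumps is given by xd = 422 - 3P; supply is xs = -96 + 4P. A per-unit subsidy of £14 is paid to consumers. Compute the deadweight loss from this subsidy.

Deadweight loss = £168

Pre-subsidy: 422 - 3P = -96 + 4P gives P* = 74, x* = 200.
With the rebate, buyers effectively pay Pb = Ps − 14, where Ps is the price sellers receive.
Demand in terms of Ps becomes xd = 422 − 3(Ps − 14) = 464 - 3Ps. Setting this equal to supply: 464 - 3Ps = -96 + 4Ps, so Ps = 80.
Buyers pay Pb = 80 − 14 = 66; x' = -96 + 4·80 = 224.
The subsidy expands output by 224 − 200 = 24 past the efficient level; on those units the gap between marginal cost and willingness to pay runs from 0 up to 14.
DWL = ½ × 14 × 24 = 168.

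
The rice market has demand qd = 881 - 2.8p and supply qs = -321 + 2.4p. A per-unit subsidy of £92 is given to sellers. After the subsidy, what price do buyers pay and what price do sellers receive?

Pre-subsidy: 881 - 2.8p = -321 + 2.4p gives p* = 3005/13, q* = 3039/13.
With the subsidy, sellers receive ps = pb + 92 for each unit, where pb is the price buyers pay.
Supply in terms of pb becomes qs = -321 + 2.4(pb + 92) = -100.2 + 2.4pb. Setting this equal to demand: 881 - 2.8pb = -100.2 + 2.4pb, so pb = 2453/13.
Sellers receive ps = 2453/13 + 92 = 3649/13; q' = 881 − 2.8·(2453/13) = 22923/65.

Buyers pay 2453/13; sellers receive 3649/13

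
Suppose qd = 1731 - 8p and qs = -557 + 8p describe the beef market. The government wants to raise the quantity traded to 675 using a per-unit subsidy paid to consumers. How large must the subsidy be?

At q = 675, invert demand for the buyer price: pb = (1731 − 675)/8 = 132; invert supply for the seller price: ps = (675 − (-557))/8 = 154.
The subsidy must fill the gap: s = ps − pb = 154 − 132 = 22.

Required subsidy s = 22 per unit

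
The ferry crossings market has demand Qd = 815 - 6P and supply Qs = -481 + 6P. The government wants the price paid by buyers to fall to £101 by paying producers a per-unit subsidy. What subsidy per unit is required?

Required subsidy s = £14 per unit

At a buyer price of 101, quantity demanded is 815 − 6·101 = 209.
Sellers supply 209 only when they receive Ps with -481 + 6·Ps = 209, i.e. Ps = 115.
s = Ps − Pb = 115 − 101 = 14.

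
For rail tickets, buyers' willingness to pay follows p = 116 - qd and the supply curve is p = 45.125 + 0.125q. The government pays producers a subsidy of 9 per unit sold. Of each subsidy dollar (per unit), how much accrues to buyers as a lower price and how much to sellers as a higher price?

Buyers gain 8 per unit; sellers gain 1 per unit

Pre-subsidy: 116 - q = 45.125 + 0.125q gives q* = 63 and p* = 53.
With the subsidy, sellers receive ps = pb + 9 for each unit, where pb is the price buyers pay.
On the curves, pb = 116 - q and ps = 45.125 + 0.125q; the wedge ps − pb = 9 gives 45.125 + 0.125q − (116 - q) = 9, so q' = 71.
Then pb = 116 − 1·71 = 45 and ps = 45.125 + 0.125·71 = 54.
Buyers' price falls by p* − pb = 53 − 45 = 8; sellers' price rises by ps − p* = 54 − 53 = 1.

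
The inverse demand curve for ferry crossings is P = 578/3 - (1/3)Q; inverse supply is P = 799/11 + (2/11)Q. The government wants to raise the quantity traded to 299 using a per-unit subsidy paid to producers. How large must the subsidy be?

Required subsidy s = 34 per unit

At Q = 299, from the demand curve buyers pay Pb = 578/3 − (1/3)·299 = 93; from the supply curve sellers need Ps = 799/11 + (2/11)·299 = 127.
The subsidy must fill the gap: s = Ps − Pb = 127 − 93 = 34.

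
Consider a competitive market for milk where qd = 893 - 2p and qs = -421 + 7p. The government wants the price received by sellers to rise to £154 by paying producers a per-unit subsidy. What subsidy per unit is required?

Required subsidy s = £36 per unit

At a seller price of 154, quantity supplied is -421 + 7·154 = 657.
Buyers absorb 657 only when they pay pb with 893 − 2·pb = 657, i.e. pb = 118.
s = ps − pb = 154 − 118 = 36.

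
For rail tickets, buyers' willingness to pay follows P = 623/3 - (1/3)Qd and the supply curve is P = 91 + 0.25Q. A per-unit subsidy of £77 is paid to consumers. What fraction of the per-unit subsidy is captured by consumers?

Consumer share = 4/7

Pre-subsidy: 623/3 - (1/3)Q = 91 + 0.25Q gives Q* = 200 and P* = 141.
With the rebate, buyers effectively pay Pb = Ps − 77, where Ps is the price sellers receive.
On the curves, Pb = 623/3 - (1/3)Q and Ps = 91 + 0.25Q; the wedge Ps − Pb = 77 gives 91 + 0.25Q − (623/3 - (1/3)Q) = 77, so Q' = 332.
Then Pb = 623/3 − (1/3)·332 = 97 and Ps = 91 + 0.25·332 = 174.
Buyers' price falls by P* − Pb = 141 − 97 = 44; sellers' price rises by Ps − P* = 174 − 141 = 33.
So consumers capture 44/77 = 4/7 of each unit of subsidy.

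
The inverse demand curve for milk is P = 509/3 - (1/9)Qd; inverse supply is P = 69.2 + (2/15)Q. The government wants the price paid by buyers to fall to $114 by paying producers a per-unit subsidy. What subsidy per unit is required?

Required subsidy s = $22 per unit

At a buyer price of 114, quantity demanded is 1527 − 9·114 = 501.
Sellers supply 501 only when they receive Ps = 69.2 + (2/15)·501 = 136.
s = Ps − Pb = 136 − 114 = 22.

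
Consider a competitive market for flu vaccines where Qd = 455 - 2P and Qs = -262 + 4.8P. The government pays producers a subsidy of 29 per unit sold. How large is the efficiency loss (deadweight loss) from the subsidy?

Pre-subsidy: 455 - 2P = -262 + 4.8P gives P* = 3585/34, Q* = 4150/17.
With the subsidy, sellers receive Ps = Pb + 29 for each unit, where Pb is the price buyers pay.
Supply in terms of Pb becomes Qs = -262 + 4.8(Pb + 29) = -122.8 + 4.8Pb. Setting this equal to demand: 455 - 2Pb = -122.8 + 4.8Pb, so Pb = 2889/34.
Sellers receive Ps = 2889/34 + 29 = 3875/34; Q' = 455 − 2·(2889/34) = 4846/17.
The subsidy expands output by 4846/17 − 4150/17 = 696/17 past the efficient level; on those units the gap between marginal cost and willingness to pay runs from 0 up to 29.
DWL = ½ × 29 × 696/17 = 10092/17.

Deadweight loss = 10092/17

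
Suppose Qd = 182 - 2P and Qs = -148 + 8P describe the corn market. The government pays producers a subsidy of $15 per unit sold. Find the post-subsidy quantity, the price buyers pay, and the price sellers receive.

Q' = 140; buyers pay $21; sellers receive $36

Pre-subsidy: 182 - 2P = -148 + 8P gives P* = 33, Q* = 116.
With the subsidy, sellers receive Ps = Pb + 15 for each unit, where Pb is the price buyers pay.
Supply in terms of Pb becomes Qs = -148 + 8(Pb + 15) = -28 + 8Pb. Setting this equal to demand: 182 - 2Pb = -28 + 8Pb, so Pb = 21.
Sellers receive Ps = 21 + 15 = 36; Q' = 182 − 2·21 = 140.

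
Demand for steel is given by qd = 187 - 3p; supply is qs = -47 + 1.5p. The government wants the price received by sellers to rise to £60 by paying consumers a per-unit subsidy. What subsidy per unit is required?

At a seller price of 60, quantity supplied is -47 + 1.5·60 = 43.
Buyers absorb 43 only when they pay pb with 187 − 3·pb = 43, i.e. pb = 48.
s = ps − pb = 60 − 48 = 12.

Required subsidy s = £12 per unit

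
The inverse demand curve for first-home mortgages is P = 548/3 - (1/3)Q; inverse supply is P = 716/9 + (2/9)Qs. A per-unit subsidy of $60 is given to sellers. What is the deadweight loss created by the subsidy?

Deadweight loss = $3240

Pre-subsidy: 548/3 - (1/3)Q = 716/9 + (2/9)Q gives Q* = 185.6 and P* = 120.8.
With the subsidy, sellers receive Ps = Pb + 60 for each unit, where Pb is the price buyers pay.
On the curves, Pb = 548/3 - (1/3)Q and Ps = 716/9 + (2/9)Q; the wedge Ps − Pb = 60 gives 716/9 + (2/9)Q − (548/3 - (1/3)Q) = 60, so Q' = 293.6.
Then Pb = 548/3 − (1/3)·293.6 = 84.8 and Ps = 716/9 + (2/9)·293.6 = 144.8.
The subsidy expands output by 293.6 − 185.6 = 108 past the efficient level; on those units the gap between marginal cost and willingness to pay runs from 0 up to 60.
DWL = ½ × 60 × 108 = 3240.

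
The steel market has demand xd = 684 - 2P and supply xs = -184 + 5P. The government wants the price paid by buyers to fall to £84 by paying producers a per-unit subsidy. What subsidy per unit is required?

At a buyer price of 84, quantity demanded is 684 − 2·84 = 516.
Sellers supply 516 only when they receive Ps with -184 + 5·Ps = 516, i.e. Ps = 140.
s = Ps − Pb = 140 − 84 = 56.

Required subsidy s = £56 per unit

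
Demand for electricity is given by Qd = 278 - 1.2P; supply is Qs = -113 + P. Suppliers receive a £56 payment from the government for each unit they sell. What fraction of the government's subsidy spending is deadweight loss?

Pre-subsidy: 278 - 1.2P = -113 + P gives P* = 1955/11, Q* = 712/11.
With the subsidy, sellers receive Ps = Pb + 56 for each unit, where Pb is the price buyers pay.
Supply in terms of Pb becomes Qs = -113 + 1(Pb + 56) = -57 + Pb. Setting this equal to demand: 278 - 1.2Pb = -57 + Pb, so Pb = 1675/11.
Sellers receive Ps = 1675/11 + 56 = 2291/11; Q' = 278 − 1.2·(1675/11) = 1048/11.
ΔCS = ½(712/11 + 1048/11)(1955/11 − 1675/11) = 22400/11; ΔPS = ½(712/11 + 1048/11)(2291/11 − 1955/11) = 26880/11.
Government spending = 56 × 1048/11 = 58688/11.
DWL = ½ × 56 × (1048/11 − 712/11) = 9408/11; fraction = (9408/11) / (58688/11) = 21/131.

DWL / government spending = 21/131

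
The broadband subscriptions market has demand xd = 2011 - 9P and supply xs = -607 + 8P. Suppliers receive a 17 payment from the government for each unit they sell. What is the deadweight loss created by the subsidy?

Deadweight loss = 612

Pre-subsidy: 2011 - 9P = -607 + 8P gives P* = 154, x* = 625.
With the subsidy, sellers receive Ps = Pb + 17 for each unit, where Pb is the price buyers pay.
Supply in terms of Pb becomes xs = -607 + 8(Pb + 17) = -471 + 8Pb. Setting this equal to demand: 2011 - 9Pb = -471 + 8Pb, so Pb = 146.
Sellers receive Ps = 146 + 17 = 163; x' = 2011 − 9·146 = 697.
The subsidy expands output by 697 − 625 = 72 past the efficient level; on those units the gap between marginal cost and willingness to pay runs from 0 up to 17.
DWL = ½ × 17 × 72 = 612.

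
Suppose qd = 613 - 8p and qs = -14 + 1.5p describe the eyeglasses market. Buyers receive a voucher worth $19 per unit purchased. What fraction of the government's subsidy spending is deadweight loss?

DWL / government spending = 12/109

Pre-subsidy: 613 - 8p = -14 + 1.5p gives p* = 66, q* = 85.
With the rebate, buyers effectively pay pb = ps − 19, where ps is the price sellers receive.
Demand in terms of ps becomes qd = 613 − 8(ps − 19) = 765 - 8ps. Setting this equal to supply: 765 - 8ps = -14 + 1.5ps, so ps = 82.
Buyers pay pb = 82 − 19 = 63; q' = -14 + 1.5·82 = 109.
ΔCS = ½(85 + 109)(66 − 63) = 291; ΔPS = ½(85 + 109)(82 − 66) = 1552.
Government spending = 19 × 109 = 2071.
DWL = ½ × 19 × (109 − 85) = 228; fraction = 228 / 2071 = 12/109.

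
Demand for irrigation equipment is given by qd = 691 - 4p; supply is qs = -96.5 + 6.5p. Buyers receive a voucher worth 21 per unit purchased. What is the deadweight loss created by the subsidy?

Pre-subsidy: 691 - 4p = -96.5 + 6.5p gives p* = 75, q* = 391.
With the rebate, buyers effectively pay pb = ps − 21, where ps is the price sellers receive.
Demand in terms of ps becomes qd = 691 − 4(ps − 21) = 775 - 4ps. Setting this equal to supply: 775 - 4ps = -96.5 + 6.5ps, so ps = 83.
Buyers pay pb = 83 − 21 = 62; q' = -96.5 + 6.5·83 = 443.
The subsidy expands output by 443 − 391 = 52 past the efficient level; on those units the gap between marginal cost and willingness to pay runs from 0 up to 21.
DWL = ½ × 21 × 52 = 546.

Deadweight loss = 546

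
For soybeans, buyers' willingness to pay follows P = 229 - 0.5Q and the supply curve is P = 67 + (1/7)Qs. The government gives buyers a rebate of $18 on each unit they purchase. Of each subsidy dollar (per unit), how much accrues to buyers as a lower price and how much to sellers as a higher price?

Pre-subsidy: 229 - 0.5Q = 67 + (1/7)Q gives Q* = 252 and P* = 103.
With the rebate, buyers effectively pay Pb = Ps − 18, where Ps is the price sellers receive.
On the curves, Pb = 229 - 0.5Q and Ps = 67 + (1/7)Q; the wedge Ps − Pb = 18 gives 67 + (1/7)Q − (229 - 0.5Q) = 18, so Q' = 280.
Then Pb = 229 − 0.5·280 = 89 and Ps = 67 + (1/7)·280 = 107.
Buyers' price falls by P* − Pb = 103 − 89 = 14; sellers' price rises by Ps − P* = 107 − 103 = 4.

Buyers gain $14 per unit; sellers gain $4 per unit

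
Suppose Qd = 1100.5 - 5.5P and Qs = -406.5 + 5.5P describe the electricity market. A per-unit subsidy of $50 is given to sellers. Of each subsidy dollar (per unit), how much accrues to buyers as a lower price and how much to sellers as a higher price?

Buyers gain $25 per unit; sellers gain $25 per unit

Pre-subsidy: 1100.5 - 5.5P = -406.5 + 5.5P gives P* = 137, Q* = 347.
With the subsidy, sellers receive Ps = Pb + 50 for each unit, where Pb is the price buyers pay.
Supply in terms of Pb becomes Qs = -406.5 + 5.5(Pb + 50) = -131.5 + 5.5Pb. Setting this equal to demand: 1100.5 - 5.5Pb = -131.5 + 5.5Pb, so Pb = 112.
Sellers receive Ps = 112 + 50 = 162; Q' = 1100.5 − 5.5·112 = 484.5.
Buyers' price falls by P* − Pb = 137 − 112 = 25; sellers' price rises by Ps − P* = 162 − 137 = 25.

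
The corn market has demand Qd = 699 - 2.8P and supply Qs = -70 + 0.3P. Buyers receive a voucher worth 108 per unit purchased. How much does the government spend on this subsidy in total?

Pre-subsidy: 699 - 2.8P = -70 + 0.3P gives P* = 7690/31, Q* = 137/31.
With the rebate, buyers effectively pay Pb = Ps − 108, where Ps is the price sellers receive.
Demand in terms of Ps becomes Qd = 699 − 2.8(Ps − 108) = 1001.4 - 2.8Ps. Setting this equal to supply: 1001.4 - 2.8Ps = -70 + 0.3Ps, so Ps = 10714/31.
Buyers pay Pb = 10714/31 − 108 = 7366/31; Q' = -70 + 0.3·(10714/31) = 5221/155.
Government outlay = subsidy × quantity = 108 × 5221/155 = 563868/155.

Government cost = 563868/155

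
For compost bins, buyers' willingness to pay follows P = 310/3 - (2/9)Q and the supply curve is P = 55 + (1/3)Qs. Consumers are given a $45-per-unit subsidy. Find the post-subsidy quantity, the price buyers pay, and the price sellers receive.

Q' = 168; buyers pay $66; sellers receive $111

Pre-subsidy: 310/3 - (2/9)Q = 55 + (1/3)Q gives Q* = 87 and P* = 84.
With the rebate, buyers effectively pay Pb = Ps − 45, where Ps is the price sellers receive.
On the curves, Pb = 310/3 - (2/9)Q and Ps = 55 + (1/3)Q; the wedge Ps − Pb = 45 gives 55 + (1/3)Q − (310/3 - (2/9)Q) = 45, so Q' = 168.
Then Pb = 310/3 − (2/9)·168 = 66 and Ps = 55 + (1/3)·168 = 111.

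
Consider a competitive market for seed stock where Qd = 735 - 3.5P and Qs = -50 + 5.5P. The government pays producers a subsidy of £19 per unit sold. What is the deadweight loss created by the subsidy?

Pre-subsidy: 735 - 3.5P = -50 + 5.5P gives P* = 785/9, Q* = 7735/18.
With the subsidy, sellers receive Ps = Pb + 19 for each unit, where Pb is the price buyers pay.
Supply in terms of Pb becomes Qs = -50 + 5.5(Pb + 19) = 54.5 + 5.5Pb. Setting this equal to demand: 735 - 3.5Pb = 54.5 + 5.5Pb, so Pb = 1361/18.
Sellers receive Ps = 1361/18 + 19 = 1703/18; Q' = 735 − 3.5·(1361/18) = 16933/36.
The subsidy expands output by 16933/36 − 7735/18 = 1463/36 past the efficient level; on those units the gap between marginal cost and willingness to pay runs from 0 up to 19.
DWL = ½ × 19 × 1463/36 = 27797/72.

Deadweight loss = 27797/72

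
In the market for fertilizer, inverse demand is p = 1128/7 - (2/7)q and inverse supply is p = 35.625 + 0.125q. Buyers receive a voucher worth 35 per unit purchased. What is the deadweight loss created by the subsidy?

Deadweight loss = 34300/23

Pre-subsidy: 1128/7 - (2/7)q = 35.625 + 0.125q gives q* = 7029/23 and p* = 1698/23.
With the rebate, buyers effectively pay pb = ps − 35, where ps is the price sellers receive.
On the curves, pb = 1128/7 - (2/7)q and ps = 35.625 + 0.125q; the wedge ps − pb = 35 gives 35.625 + 0.125q − (1128/7 - (2/7)q) = 35, so q' = 8989/23.
Then pb = 1128/7 − (2/7)·(8989/23) = 1138/23 and ps = 35.625 + 0.125·(8989/23) = 1943/23.
The subsidy expands output by 8989/23 − 7029/23 = 1960/23 past the efficient level; on those units the gap between marginal cost and willingness to pay runs from 0 up to 35.
DWL = ½ × 35 × 1960/23 = 34300/23.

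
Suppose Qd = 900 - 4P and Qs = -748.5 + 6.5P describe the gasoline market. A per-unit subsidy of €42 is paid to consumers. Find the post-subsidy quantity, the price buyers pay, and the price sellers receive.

Q' = 376; buyers pay €131; sellers receive €173

Pre-subsidy: 900 - 4P = -748.5 + 6.5P gives P* = 157, Q* = 272.
With the rebate, buyers effectively pay Pb = Ps − 42, where Ps is the price sellers receive.
Demand in terms of Ps becomes Qd = 900 − 4(Ps − 42) = 1068 - 4Ps. Setting this equal to supply: 1068 - 4Ps = -748.5 + 6.5Ps, so Ps = 173.
Buyers pay Pb = 173 − 42 = 131; Q' = -748.5 + 6.5·173 = 376.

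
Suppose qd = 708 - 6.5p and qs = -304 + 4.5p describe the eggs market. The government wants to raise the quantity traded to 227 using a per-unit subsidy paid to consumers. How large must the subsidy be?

Required subsidy s = 44 per unit

At q = 227, invert demand for the buyer price: pb = (708 − 227)/6.5 = 74; invert supply for the seller price: ps = (227 − (-304))/4.5 = 118.
The subsidy must fill the gap: s = ps − pb = 118 − 74 = 44.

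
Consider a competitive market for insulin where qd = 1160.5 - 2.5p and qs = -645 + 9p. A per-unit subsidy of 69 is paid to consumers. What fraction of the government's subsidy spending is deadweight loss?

Pre-subsidy: 1160.5 - 2.5p = -645 + 9p gives p* = 157, q* = 768.
With the rebate, buyers effectively pay pb = ps − 69, where ps is the price sellers receive.
Demand in terms of ps becomes qd = 1160.5 − 2.5(ps − 69) = 1333 - 2.5ps. Setting this equal to supply: 1333 - 2.5ps = -645 + 9ps, so ps = 172.
Buyers pay pb = 172 − 69 = 103; q' = -645 + 9·172 = 903.
ΔCS = ½(768 + 903)(157 − 103) = 45117; ΔPS = ½(768 + 903)(172 − 157) = 12532.5.
Government spending = 69 × 903 = 62307.
DWL = ½ × 69 × (903 − 768) = 4657.5; fraction = 4657.5 / 62307 = 45/602.

DWL / government spending = 45/602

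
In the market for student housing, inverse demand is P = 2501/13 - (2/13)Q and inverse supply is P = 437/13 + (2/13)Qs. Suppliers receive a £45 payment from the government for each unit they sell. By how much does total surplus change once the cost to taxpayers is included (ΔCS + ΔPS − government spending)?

Net change in total surplus = -£3290.625

Pre-subsidy: 2501/13 - (2/13)Q = 437/13 + (2/13)Q gives Q* = 516 and P* = 113.
With the subsidy, sellers receive Ps = Pb + 45 for each unit, where Pb is the price buyers pay.
On the curves, Pb = 2501/13 - (2/13)Q and Ps = 437/13 + (2/13)Q; the wedge Ps − Pb = 45 gives 437/13 + (2/13)Q − (2501/13 - (2/13)Q) = 45, so Q' = 662.25.
Then Pb = 2501/13 − (2/13)·662.25 = 90.5 and Ps = 437/13 + (2/13)·662.25 = 135.5.
ΔCS = ½(516 + 662.25)(113 − 90.5) = 13255.3125; ΔPS = ½(516 + 662.25)(135.5 − 113) = 13255.3125.
Government spending = 45 × 662.25 = 29801.25.
Net change = 13255.3125 + 13255.3125 − 29801.25 = -3290.625. The loss equals the DWL triangle ½·45·146.25.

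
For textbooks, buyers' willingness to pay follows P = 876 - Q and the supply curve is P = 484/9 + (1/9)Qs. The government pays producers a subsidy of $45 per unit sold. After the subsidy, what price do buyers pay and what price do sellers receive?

Pre-subsidy: 876 - Q = 484/9 + (1/9)Q gives Q* = 740 and P* = 136.
With the subsidy, sellers receive Ps = Pb + 45 for each unit, where Pb is the price buyers pay.
On the curves, Pb = 876 - Q and Ps = 484/9 + (1/9)Q; the wedge Ps − Pb = 45 gives 484/9 + (1/9)Q − (876 - Q) = 45, so Q' = 780.5.
Then Pb = 876 − 1·780.5 = 95.5 and Ps = 484/9 + (1/9)·780.5 = 140.5.

Buyers pay $95.5; sellers receive $140.5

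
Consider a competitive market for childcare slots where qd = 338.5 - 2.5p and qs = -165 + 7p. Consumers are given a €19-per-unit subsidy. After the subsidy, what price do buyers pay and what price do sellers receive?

Pre-subsidy: 338.5 - 2.5p = -165 + 7p gives p* = 53, q* = 206.
With the rebate, buyers effectively pay pb = ps − 19, where ps is the price sellers receive.
Demand in terms of ps becomes qd = 338.5 − 2.5(ps − 19) = 386 - 2.5ps. Setting this equal to supply: 386 - 2.5ps = -165 + 7ps, so ps = 58.
Buyers pay pb = 58 − 19 = 39; q' = -165 + 7·58 = 241.

Buyers pay €39; sellers receive €58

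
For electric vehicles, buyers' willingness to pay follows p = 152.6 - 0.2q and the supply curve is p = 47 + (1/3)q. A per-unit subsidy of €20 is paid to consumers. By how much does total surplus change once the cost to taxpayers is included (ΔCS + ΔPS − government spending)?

Pre-subsidy: 152.6 - 0.2q = 47 + (1/3)q gives q* = 198 and p* = 113.
With the rebate, buyers effectively pay pb = ps − 20, where ps is the price sellers receive.
On the curves, pb = 152.6 - 0.2q and ps = 47 + (1/3)q; the wedge ps − pb = 20 gives 47 + (1/3)q − (152.6 - 0.2q) = 20, so q' = 235.5.
Then pb = 152.6 − 0.2·235.5 = 105.5 and ps = 47 + (1/3)·235.5 = 125.5.
ΔCS = ½(198 + 235.5)(113 − 105.5) = 1625.625; ΔPS = ½(198 + 235.5)(125.5 − 113) = 2709.375.
Government spending = 20 × 235.5 = 4710.
Net change = 1625.625 + 2709.375 − 4710 = -375. The loss equals the DWL triangle ½·20·37.5.

Net change in total surplus = -€375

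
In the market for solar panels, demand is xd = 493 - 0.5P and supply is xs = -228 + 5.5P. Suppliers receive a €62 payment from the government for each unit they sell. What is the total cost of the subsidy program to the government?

Government cost = 85808/3

Pre-subsidy: 493 - 0.5P = -228 + 5.5P gives P* = 721/6, x* = 5195/12.
With the subsidy, sellers receive Ps = Pb + 62 for each unit, where Pb is the price buyers pay.
Supply in terms of Pb becomes xs = -228 + 5.5(Pb + 62) = 113 + 5.5Pb. Setting this equal to demand: 493 - 0.5Pb = 113 + 5.5Pb, so Pb = 190/3.
Sellers receive Ps = 190/3 + 62 = 376/3; x' = 493 − 0.5·(190/3) = 1384/3.
Government outlay = subsidy × quantity = 62 × 1384/3 = 85808/3.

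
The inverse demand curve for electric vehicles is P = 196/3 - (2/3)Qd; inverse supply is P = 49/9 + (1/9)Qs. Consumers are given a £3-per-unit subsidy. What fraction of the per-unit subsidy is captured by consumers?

Consumer share = 6/7

Pre-subsidy: 196/3 - (2/3)Q = 49/9 + (1/9)Q gives Q* = 77 and P* = 14.
With the rebate, buyers effectively pay Pb = Ps − 3, where Ps is the price sellers receive.
On the curves, Pb = 196/3 - (2/3)Q and Ps = 49/9 + (1/9)Q; the wedge Ps − Pb = 3 gives 49/9 + (1/9)Q − (196/3 - (2/3)Q) = 3, so Q' = 566/7.
Then Pb = 196/3 − (2/3)·(566/7) = 80/7 and Ps = 49/9 + (1/9)·(566/7) = 101/7.
Buyers' price falls by P* − Pb = 14 − 80/7 = 18/7; sellers' price rises by Ps − P* = 101/7 − 14 = 3/7.
So consumers capture (18/7)/3 = 6/7 of each unit of subsidy.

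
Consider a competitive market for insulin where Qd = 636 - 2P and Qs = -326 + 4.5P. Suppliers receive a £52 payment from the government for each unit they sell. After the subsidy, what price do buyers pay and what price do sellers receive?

Pre-subsidy: 636 - 2P = -326 + 4.5P gives P* = 148, Q* = 340.
With the subsidy, sellers receive Ps = Pb + 52 for each unit, where Pb is the price buyers pay.
Supply in terms of Pb becomes Qs = -326 + 4.5(Pb + 52) = -92 + 4.5Pb. Setting this equal to demand: 636 - 2Pb = -92 + 4.5Pb, so Pb = 112.
Sellers receive Ps = 112 + 52 = 164; Q' = 636 − 2·112 = 412.

Buyers pay £112; sellers receive £164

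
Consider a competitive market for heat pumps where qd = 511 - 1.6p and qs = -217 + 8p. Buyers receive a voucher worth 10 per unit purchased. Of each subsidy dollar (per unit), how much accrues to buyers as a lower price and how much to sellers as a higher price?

Pre-subsidy: 511 - 1.6p = -217 + 8p gives p* = 455/6, q* = 1169/3.
With the rebate, buyers effectively pay pb = ps − 10, where ps is the price sellers receive.
Demand in terms of ps becomes qd = 511 − 1.6(ps − 10) = 527 - 1.6ps. Setting this equal to supply: 527 - 1.6ps = -217 + 8ps, so ps = 77.5.
Buyers pay pb = 77.5 − 10 = 67.5; q' = -217 + 8·77.5 = 403.
Buyers' price falls by p* − pb = 455/6 − 67.5 = 25/3; sellers' price rises by ps − p* = 77.5 − 455/6 = 5/3.

Buyers gain 25/3 per unit; sellers gain 5/3 per unit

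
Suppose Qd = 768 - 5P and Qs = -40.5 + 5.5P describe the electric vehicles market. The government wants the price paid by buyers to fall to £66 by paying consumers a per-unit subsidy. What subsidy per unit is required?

Required subsidy s = £21 per unit

At a buyer price of 66, quantity demanded is 768 − 5·66 = 438.
Sellers supply 438 only when they receive Ps with -40.5 + 5.5·Ps = 438, i.e. Ps = 87.
s = Ps − Pb = 87 − 66 = 21.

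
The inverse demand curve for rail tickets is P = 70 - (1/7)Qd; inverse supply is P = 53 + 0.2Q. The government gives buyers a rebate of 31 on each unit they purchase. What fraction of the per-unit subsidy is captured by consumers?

Pre-subsidy: 70 - (1/7)Q = 53 + 0.2Q gives Q* = 595/12 and P* = 755/12.
With the rebate, buyers effectively pay Pb = Ps − 31, where Ps is the price sellers receive.
On the curves, Pb = 70 - (1/7)Q and Ps = 53 + 0.2Q; the wedge Ps − Pb = 31 gives 53 + 0.2Q − (70 - (1/7)Q) = 31, so Q' = 140.
Then Pb = 70 − (1/7)·140 = 50 and Ps = 53 + 0.2·140 = 81.
Buyers' price falls by P* − Pb = 755/12 − 50 = 155/12; sellers' price rises by Ps − P* = 81 − 755/12 = 217/12.
So consumers capture (155/12)/31 = 5/12 of each unit of subsidy.

Consumer share = 5/12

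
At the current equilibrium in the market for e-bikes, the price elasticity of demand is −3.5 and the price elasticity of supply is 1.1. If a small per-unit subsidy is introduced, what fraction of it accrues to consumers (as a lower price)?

For a small subsidy around the equilibrium, the benefit split depends on the relative slopes, which at a point are proportional to the elasticities.
Buyer share = εs/(εs + |εd|) = 1.1/(1.1 + 3.5) = 11/46; seller share = |εd|/(εs + |εd|) = 35/46.

Consumer share = 11/46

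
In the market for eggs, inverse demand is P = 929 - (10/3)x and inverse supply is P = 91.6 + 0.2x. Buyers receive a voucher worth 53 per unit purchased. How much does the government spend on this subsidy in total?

Government cost = 13356

Pre-subsidy: 929 - (10/3)x = 91.6 + 0.2x gives x* = 237 and P* = 139.
With the rebate, buyers effectively pay Pb = Ps − 53, where Ps is the price sellers receive.
On the curves, Pb = 929 - (10/3)x and Ps = 91.6 + 0.2x; the wedge Ps − Pb = 53 gives 91.6 + 0.2x − (929 - (10/3)x) = 53, so x' = 252.
Then Pb = 929 − (10/3)·252 = 89 and Ps = 91.6 + 0.2·252 = 142.
Government outlay = subsidy × quantity = 53 × 252 = 13356.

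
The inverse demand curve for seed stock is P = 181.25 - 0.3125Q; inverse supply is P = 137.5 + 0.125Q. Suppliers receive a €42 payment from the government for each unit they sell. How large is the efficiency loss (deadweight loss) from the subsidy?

Pre-subsidy: 181.25 - 0.3125Q = 137.5 + 0.125Q gives Q* = 100 and P* = 150.
With the subsidy, sellers receive Ps = Pb + 42 for each unit, where Pb is the price buyers pay.
On the curves, Pb = 181.25 - 0.3125Q and Ps = 137.5 + 0.125Q; the wedge Ps − Pb = 42 gives 137.5 + 0.125Q − (181.25 - 0.3125Q) = 42, so Q' = 196.
Then Pb = 181.25 − 0.3125·196 = 120 and Ps = 137.5 + 0.125·196 = 162.
The subsidy expands output by 196 − 100 = 96 past the efficient level; on those units the gap between marginal cost and willingness to pay runs from 0 up to 42.
DWL = ½ × 42 × 96 = 2016.

Deadweight loss = €2016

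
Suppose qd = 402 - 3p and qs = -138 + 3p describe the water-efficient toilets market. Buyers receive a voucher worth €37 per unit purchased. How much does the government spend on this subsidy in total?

Pre-subsidy: 402 - 3p = -138 + 3p gives p* = 90, q* = 132.
With the rebate, buyers effectively pay pb = ps − 37, where ps is the price sellers receive.
Demand in terms of ps becomes qd = 402 − 3(ps − 37) = 513 - 3ps. Setting this equal to supply: 513 - 3ps = -138 + 3ps, so ps = 108.5.
Buyers pay pb = 108.5 − 37 = 71.5; q' = -138 + 3·108.5 = 187.5.
Government outlay = subsidy × quantity = 37 × 187.5 = 6937.5.

Government cost = €6937.5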